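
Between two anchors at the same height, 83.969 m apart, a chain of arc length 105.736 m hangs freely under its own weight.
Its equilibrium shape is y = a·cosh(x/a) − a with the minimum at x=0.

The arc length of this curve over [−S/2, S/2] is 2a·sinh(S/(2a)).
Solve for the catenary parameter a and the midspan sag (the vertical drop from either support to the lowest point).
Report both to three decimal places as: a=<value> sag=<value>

seed: a₀ = √(S³/(24(L−S))) = √(83.969³/(24·21.767)) = 33.664608
iter 1: u=1.247141  f(a)=+1.757e+00  f'(a)=-1.506e+00  a ← 33.664608 − (+1.757e+00/-1.506e+00) = 34.831319
iter 2: u=1.205366  f(a)=+9.546e-02  f'(a)=-1.346e+00  a ← 34.831319 − (+9.546e-02/-1.346e+00) = 34.902232
iter 3: u=1.202917  f(a)=+3.177e-04  f'(a)=-1.337e+00  a ← 34.902232 − (+3.177e-04/-1.337e+00) = 34.902469
iter 4: u=1.202909  f(a)=+3.545e-09  f'(a)=-1.337e+00  a ← 34.902469 − (+3.545e-09/-1.337e+00) = 34.902469
iter 5: u=1.202909  f(a)=+1.421e-14  f'(a)=-1.337e+00  a ← 34.902469 − (+1.421e-14/-1.337e+00) = 34.902469
converged: |Δa| < 1e-12 after 5 iterations
sag = a·(cosh(S/(2a)) − 1) = 34.902469·(cosh(1.202909) − 1) = 28.447415
T_max/T_min = cosh(S/(2a)) = 1.815054

a=34.902 sag=28.447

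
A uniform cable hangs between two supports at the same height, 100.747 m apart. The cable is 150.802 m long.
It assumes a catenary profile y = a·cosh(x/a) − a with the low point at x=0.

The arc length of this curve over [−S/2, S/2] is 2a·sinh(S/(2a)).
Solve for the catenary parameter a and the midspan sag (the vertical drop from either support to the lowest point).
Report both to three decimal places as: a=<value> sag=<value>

a=31.141 sag=50.438

seed: a₀ = √(S³/(24(L−S))) = √(100.747³/(24·50.055)) = 29.175535
iter 1: u=1.726566  f(a)=+8.013e+00  f'(a)=-4.569e+00  a ← 29.175535 − (+8.013e+00/-4.569e+00) = 30.929162
iter 2: u=1.628673  f(a)=+7.793e-01  f'(a)=-3.720e+00  a ← 30.929162 − (+7.793e-01/-3.720e+00) = 31.138641
iter 3: u=1.617717  f(a)=+9.124e-03  f'(a)=-3.633e+00  a ← 31.138641 − (+9.124e-03/-3.633e+00) = 31.141153
iter 4: u=1.617586  f(a)=+1.283e-06  f'(a)=-3.632e+00  a ← 31.141153 − (+1.283e-06/-3.632e+00) = 31.141153
iter 5: u=1.617586  f(a)=+2.842e-14  f'(a)=-3.632e+00  a ← 31.141153 − (+2.842e-14/-3.632e+00) = 31.141153
converged: |Δa| < 1e-12 after 5 iterations
sag = a·(cosh(S/(2a)) − 1) = 31.141153·(cosh(1.617586) − 1) = 50.437534
T_max/T_min = cosh(S/(2a)) = 2.619642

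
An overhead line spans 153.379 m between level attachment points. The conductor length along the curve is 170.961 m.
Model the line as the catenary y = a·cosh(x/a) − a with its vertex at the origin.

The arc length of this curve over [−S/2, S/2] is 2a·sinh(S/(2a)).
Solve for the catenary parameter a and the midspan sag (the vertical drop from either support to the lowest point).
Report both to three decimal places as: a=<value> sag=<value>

seed: a₀ = √(S³/(24(L−S))) = √(153.379³/(24·17.582)) = 92.471754
iter 1: u=0.829329  f(a)=+6.146e-01  f'(a)=-4.071e-01  a ← 92.471754 − (+6.146e-01/-4.071e-01) = 93.981632
iter 2: u=0.816005  f(a)=+1.538e-02  f'(a)=-3.869e-01  a ← 93.981632 − (+1.538e-02/-3.869e-01) = 94.021372
iter 3: u=0.815660  f(a)=+1.017e-05  f'(a)=-3.864e-01  a ← 94.021372 − (+1.017e-05/-3.864e-01) = 94.021399
iter 4: u=0.815660  f(a)=+4.462e-12  f'(a)=-3.864e-01  a ← 94.021399 − (+4.462e-12/-3.864e-01) = 94.021399
converged: |Δa| < 1e-12 after 4 iterations
sag = a·(cosh(S/(2a)) − 1) = 94.021399·(cosh(0.815660) − 1) = 33.049209
T_max/T_min = cosh(S/(2a)) = 1.351507

a=94.021 sag=33.049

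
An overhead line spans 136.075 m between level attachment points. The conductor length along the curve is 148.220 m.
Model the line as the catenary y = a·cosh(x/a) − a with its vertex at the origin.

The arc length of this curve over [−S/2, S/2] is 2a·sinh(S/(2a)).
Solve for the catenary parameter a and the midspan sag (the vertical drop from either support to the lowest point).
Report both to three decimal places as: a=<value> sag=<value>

seed: a₀ = √(S³/(24(L−S))) = √(136.075³/(24·12.145)) = 92.974346
iter 1: u=0.731788  f(a)=+3.294e-01  f'(a)=-2.755e-01  a ← 92.974346 − (+3.294e-01/-2.755e-01) = 94.169806
iter 2: u=0.722498  f(a)=+6.460e-03  f'(a)=-2.648e-01  a ← 94.169806 − (+6.460e-03/-2.648e-01) = 94.194203
iter 3: u=0.722311  f(a)=+2.596e-06  f'(a)=-2.646e-01  a ← 94.194203 − (+2.596e-06/-2.646e-01) = 94.194212
iter 4: u=0.722311  f(a)=+3.979e-13  f'(a)=-2.646e-01  a ← 94.194212 − (+3.979e-13/-2.646e-01) = 94.194212
converged: |Δa| < 1e-12 after 4 iterations
sag = a·(cosh(S/(2a)) − 1) = 94.194212·(cosh(0.722311) − 1) = 25.659205
T_max/T_min = cosh(S/(2a)) = 1.272407

a=94.194 sag=25.659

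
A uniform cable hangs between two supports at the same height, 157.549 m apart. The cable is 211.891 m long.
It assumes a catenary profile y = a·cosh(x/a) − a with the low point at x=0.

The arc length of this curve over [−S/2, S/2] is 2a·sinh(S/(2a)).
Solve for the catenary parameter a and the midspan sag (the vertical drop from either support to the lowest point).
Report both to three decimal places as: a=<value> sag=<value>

seed: a₀ = √(S³/(24(L−S))) = √(157.549³/(24·54.342)) = 54.758311
iter 1: u=1.438585  f(a)=+5.908e+00  f'(a)=-2.427e+00  a ← 54.758311 − (+5.908e+00/-2.427e+00) = 57.192613
iter 2: u=1.377354  f(a)=+4.168e-01  f'(a)=-2.096e+00  a ← 57.192613 − (+4.168e-01/-2.096e+00) = 57.391514
iter 3: u=1.372581  f(a)=+2.423e-03  f'(a)=-2.071e+00  a ← 57.391514 − (+2.423e-03/-2.071e+00) = 57.392684
iter 4: u=1.372553  f(a)=+8.291e-08  f'(a)=-2.071e+00  a ← 57.392684 − (+8.291e-08/-2.071e+00) = 57.392684
iter 5: u=1.372553  f(a)=+0.000e+00  f'(a)=-2.071e+00  a ← 57.392684 − (+0.000e+00/-2.071e+00) = 57.392684
converged: |Δa| < 1e-12 after 5 iterations
sag = a·(cosh(S/(2a)) − 1) = 57.392684·(cosh(1.372553) − 1) = 63.099512
T_max/T_min = cosh(S/(2a)) = 2.099435

a=57.393 sag=63.100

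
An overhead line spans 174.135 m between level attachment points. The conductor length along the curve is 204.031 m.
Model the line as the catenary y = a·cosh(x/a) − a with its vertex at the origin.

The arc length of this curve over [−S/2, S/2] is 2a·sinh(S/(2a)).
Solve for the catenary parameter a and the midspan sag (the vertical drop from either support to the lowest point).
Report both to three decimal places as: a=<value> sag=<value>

seed: a₀ = √(S³/(24(L−S))) = √(174.135³/(24·29.896)) = 85.786103
iter 1: u=1.014937  f(a)=+1.578e+00  f'(a)=-7.715e-01  a ← 85.786103 − (+1.578e+00/-7.715e-01) = 87.831657
iter 2: u=0.991300  f(a)=+5.821e-02  f'(a)=-7.155e-01  a ← 87.831657 − (+5.821e-02/-7.155e-01) = 87.913008
iter 3: u=0.990382  f(a)=+8.591e-05  f'(a)=-7.134e-01  a ← 87.913008 − (+8.591e-05/-7.134e-01) = 87.913129
iter 4: u=0.990381  f(a)=+1.878e-10  f'(a)=-7.134e-01  a ← 87.913129 − (+1.878e-10/-7.134e-01) = 87.913129
iter 5: u=0.990381  f(a)=+0.000e+00  f'(a)=-7.134e-01  a ← 87.913129 − (+0.000e+00/-7.134e-01) = 87.913129
converged: |Δa| < 1e-12 after 5 iterations
sag = a·(cosh(S/(2a)) − 1) = 87.913129·(cosh(0.990381) − 1) = 46.756394
T_max/T_min = cosh(S/(2a)) = 1.531848

a=87.913 sag=46.756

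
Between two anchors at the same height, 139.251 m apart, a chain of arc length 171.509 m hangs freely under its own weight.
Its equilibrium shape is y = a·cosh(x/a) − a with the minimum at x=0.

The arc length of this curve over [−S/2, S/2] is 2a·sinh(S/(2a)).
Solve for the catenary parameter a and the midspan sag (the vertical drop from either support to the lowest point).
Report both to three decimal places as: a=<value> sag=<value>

seed: a₀ = √(S³/(24(L−S))) = √(139.251³/(24·32.258)) = 59.057240
iter 1: u=1.178949  f(a)=+2.317e+00  f'(a)=-1.252e+00  a ← 59.057240 − (+2.317e+00/-1.252e+00) = 60.908225
iter 2: u=1.143121  f(a)=+1.134e-01  f'(a)=-1.132e+00  a ← 60.908225 − (+1.134e-01/-1.132e+00) = 61.008397
iter 3: u=1.141245  f(a)=+3.026e-04  f'(a)=-1.126e+00  a ← 61.008397 − (+3.026e-04/-1.126e+00) = 61.008666
iter 4: u=1.141240  f(a)=+2.166e-09  f'(a)=-1.126e+00  a ← 61.008666 − (+2.166e-09/-1.126e+00) = 61.008666
iter 5: u=1.141240  f(a)=+0.000e+00  f'(a)=-1.126e+00  a ← 61.008666 − (+0.000e+00/-1.126e+00) = 61.008666
converged: |Δa| < 1e-12 after 5 iterations
sag = a·(cosh(S/(2a)) − 1) = 61.008666·(cosh(1.141240) − 1) = 44.233396
T_max/T_min = cosh(S/(2a)) = 1.725035

a=61.009 sag=44.233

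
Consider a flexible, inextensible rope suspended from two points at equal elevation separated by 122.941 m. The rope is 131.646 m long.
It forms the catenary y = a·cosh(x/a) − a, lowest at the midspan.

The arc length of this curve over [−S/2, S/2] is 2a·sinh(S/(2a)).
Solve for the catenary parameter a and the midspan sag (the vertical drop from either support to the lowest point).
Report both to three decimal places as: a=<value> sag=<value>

seed: a₀ = √(S³/(24(L−S))) = √(122.941³/(24·8.705)) = 94.309426
iter 1: u=0.651796  f(a)=+1.868e-01  f'(a)=-1.926e-01  a ← 94.309426 − (+1.868e-01/-1.926e-01) = 95.279434
iter 2: u=0.645160  f(a)=+2.921e-03  f'(a)=-1.866e-01  a ← 95.279434 − (+2.921e-03/-1.866e-01) = 95.295089
iter 3: u=0.645054  f(a)=+7.395e-07  f'(a)=-1.865e-01  a ← 95.295089 − (+7.395e-07/-1.865e-01) = 95.295093
iter 4: u=0.645054  f(a)=+5.684e-14  f'(a)=-1.865e-01  a ← 95.295093 − (+5.684e-14/-1.865e-01) = 95.295093
converged: |Δa| < 1e-12 after 4 iterations
sag = a·(cosh(S/(2a)) − 1) = 95.295093·(cosh(0.645054) − 1) = 20.522963
T_max/T_min = cosh(S/(2a)) = 1.215362

a=95.295 sag=20.523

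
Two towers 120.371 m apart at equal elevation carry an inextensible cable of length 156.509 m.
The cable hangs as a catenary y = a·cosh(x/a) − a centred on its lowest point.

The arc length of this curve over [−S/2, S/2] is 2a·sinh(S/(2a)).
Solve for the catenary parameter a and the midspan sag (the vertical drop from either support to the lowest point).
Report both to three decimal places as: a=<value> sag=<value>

a=46.737 sag=44.412

seed: a₀ = √(S³/(24(L−S))) = √(120.371³/(24·36.138)) = 44.843048
iter 1: u=1.342137  f(a)=+3.398e+00  f'(a)=-1.921e+00  a ← 44.843048 − (+3.398e+00/-1.921e+00) = 46.611536
iter 2: u=1.291215  f(a)=+2.114e-01  f'(a)=-1.689e+00  a ← 46.611536 − (+2.114e-01/-1.689e+00) = 46.736659
iter 3: u=1.287758  f(a)=+9.376e-04  f'(a)=-1.674e+00  a ← 46.736659 − (+9.376e-04/-1.674e+00) = 46.737219
iter 4: u=1.287742  f(a)=+1.863e-08  f'(a)=-1.674e+00  a ← 46.737219 − (+1.863e-08/-1.674e+00) = 46.737219
iter 5: u=1.287742  f(a)=+0.000e+00  f'(a)=-1.674e+00  a ← 46.737219 − (+0.000e+00/-1.674e+00) = 46.737219
converged: |Δa| < 1e-12 after 5 iterations
sag = a·(cosh(S/(2a)) − 1) = 46.737219·(cosh(1.287742) − 1) = 44.411749
T_max/T_min = cosh(S/(2a)) = 1.950244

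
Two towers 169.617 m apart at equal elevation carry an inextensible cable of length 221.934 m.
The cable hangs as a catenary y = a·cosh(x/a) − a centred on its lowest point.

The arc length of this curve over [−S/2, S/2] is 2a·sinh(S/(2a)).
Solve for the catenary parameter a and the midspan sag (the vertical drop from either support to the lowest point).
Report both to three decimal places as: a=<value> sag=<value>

a=65.043 sag=63.582

seed: a₀ = √(S³/(24(L−S))) = √(169.617³/(24·52.317)) = 62.341469
iter 1: u=1.360387  f(a)=+5.060e+00  f'(a)=-2.010e+00  a ← 62.341469 − (+5.060e+00/-2.010e+00) = 64.858509
iter 2: u=1.307592  f(a)=+3.226e-01  f'(a)=-1.761e+00  a ← 64.858509 − (+3.226e-01/-1.761e+00) = 65.041650
iter 3: u=1.303911  f(a)=+1.509e-03  f'(a)=-1.745e+00  a ← 65.041650 − (+1.509e-03/-1.745e+00) = 65.042514
iter 4: u=1.303893  f(a)=+3.333e-08  f'(a)=-1.745e+00  a ← 65.042514 − (+3.333e-08/-1.745e+00) = 65.042514
iter 5: u=1.303893  f(a)=+0.000e+00  f'(a)=-1.745e+00  a ← 65.042514 − (+0.000e+00/-1.745e+00) = 65.042514
converged: |Δa| < 1e-12 after 5 iterations
sag = a·(cosh(S/(2a)) − 1) = 65.042514·(cosh(1.303893) − 1) = 63.581759
T_max/T_min = cosh(S/(2a)) = 1.977542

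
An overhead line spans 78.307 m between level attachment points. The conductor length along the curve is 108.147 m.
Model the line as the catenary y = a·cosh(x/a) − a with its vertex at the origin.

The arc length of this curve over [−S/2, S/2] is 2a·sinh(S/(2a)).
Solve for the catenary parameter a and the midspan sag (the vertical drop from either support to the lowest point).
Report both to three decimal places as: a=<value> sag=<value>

seed: a₀ = √(S³/(24(L−S))) = √(78.307³/(24·29.840)) = 25.893804
iter 1: u=1.512080  f(a)=+3.603e+00  f'(a)=-2.877e+00  a ← 25.893804 − (+3.603e+00/-2.877e+00) = 27.146300
iter 2: u=1.442314  f(a)=+2.779e-01  f'(a)=-2.449e+00  a ← 27.146300 − (+2.779e-01/-2.449e+00) = 27.259804
iter 3: u=1.436309  f(a)=+1.959e-03  f'(a)=-2.414e+00  a ← 27.259804 − (+1.959e-03/-2.414e+00) = 27.260616
iter 4: u=1.436266  f(a)=+9.885e-08  f'(a)=-2.414e+00  a ← 27.260616 − (+9.885e-08/-2.414e+00) = 27.260616
iter 5: u=1.436266  f(a)=-1.421e-14  f'(a)=-2.414e+00  a ← 27.260616 − (-1.421e-14/-2.414e+00) = 27.260616
converged: |Δa| < 1e-12 after 5 iterations
sag = a·(cosh(S/(2a)) − 1) = 27.260616·(cosh(1.436266) − 1) = 33.295842
T_max/T_min = cosh(S/(2a)) = 2.221390

a=27.261 sag=33.296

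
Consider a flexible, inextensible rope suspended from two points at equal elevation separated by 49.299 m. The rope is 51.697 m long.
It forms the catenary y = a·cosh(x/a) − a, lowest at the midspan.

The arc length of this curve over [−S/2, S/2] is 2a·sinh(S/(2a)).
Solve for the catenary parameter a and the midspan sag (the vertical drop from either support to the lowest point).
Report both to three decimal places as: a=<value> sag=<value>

seed: a₀ = √(S³/(24(L−S))) = √(49.299³/(24·2.398)) = 45.627530
iter 1: u=0.540233  f(a)=+3.524e-02  f'(a)=-1.082e-01  a ← 45.627530 − (+3.524e-02/-1.082e-01) = 45.953161
iter 2: u=0.536405  f(a)=+3.808e-04  f'(a)=-1.059e-01  a ← 45.953161 − (+3.808e-04/-1.059e-01) = 45.956757
iter 3: u=0.536363  f(a)=+4.555e-08  f'(a)=-1.059e-01  a ← 45.956757 − (+4.555e-08/-1.059e-01) = 45.956758
iter 4: u=0.536363  f(a)=+7.105e-15  f'(a)=-1.059e-01  a ← 45.956758 − (+7.105e-15/-1.059e-01) = 45.956758
converged: |Δa| < 1e-12 after 4 iterations
sag = a·(cosh(S/(2a)) − 1) = 45.956758·(cosh(0.536363) − 1) = 6.770546
T_max/T_min = cosh(S/(2a)) = 1.147324

a=45.957 sag=6.771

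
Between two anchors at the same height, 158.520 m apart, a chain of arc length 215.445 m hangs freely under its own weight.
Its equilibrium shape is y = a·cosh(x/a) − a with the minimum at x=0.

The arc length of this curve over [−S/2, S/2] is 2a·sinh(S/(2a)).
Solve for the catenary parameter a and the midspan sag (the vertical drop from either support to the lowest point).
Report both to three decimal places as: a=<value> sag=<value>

a=56.694 sag=65.037

seed: a₀ = √(S³/(24(L−S))) = √(158.520³/(24·56.925)) = 53.996916
iter 1: u=1.467862  f(a)=+6.457e+00  f'(a)=-2.599e+00  a ← 53.996916 − (+6.457e+00/-2.599e+00) = 56.481124
iter 2: u=1.403301  f(a)=+4.723e-01  f'(a)=-2.232e+00  a ← 56.481124 − (+4.723e-01/-2.232e+00) = 56.692778
iter 3: u=1.398062  f(a)=+2.968e-03  f'(a)=-2.204e+00  a ← 56.692778 − (+2.968e-03/-2.204e+00) = 56.694125
iter 4: u=1.398028  f(a)=+1.189e-07  f'(a)=-2.203e+00  a ← 56.694125 − (+1.189e-07/-2.203e+00) = 56.694125
iter 5: u=1.398028  f(a)=+5.684e-14  f'(a)=-2.203e+00  a ← 56.694125 − (+5.684e-14/-2.203e+00) = 56.694125
converged: |Δa| < 1e-12 after 5 iterations
sag = a·(cosh(S/(2a)) − 1) = 56.694125·(cosh(1.398028) − 1) = 65.036565
T_max/T_min = cosh(S/(2a)) = 2.147148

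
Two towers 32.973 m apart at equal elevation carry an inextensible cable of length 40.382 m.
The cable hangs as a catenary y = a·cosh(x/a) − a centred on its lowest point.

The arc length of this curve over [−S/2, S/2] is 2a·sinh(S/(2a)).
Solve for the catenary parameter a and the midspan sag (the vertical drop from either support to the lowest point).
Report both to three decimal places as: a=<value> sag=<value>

seed: a₀ = √(S³/(24(L−S))) = √(32.973³/(24·7.409)) = 14.198821
iter 1: u=1.161118  f(a)=+5.158e-01  f'(a)=-1.191e+00  a ← 14.198821 − (+5.158e-01/-1.191e+00) = 14.631789
iter 2: u=1.126759  f(a)=+2.453e-02  f'(a)=-1.080e+00  a ← 14.631789 − (+2.453e-02/-1.080e+00) = 14.654495
iter 3: u=1.125013  f(a)=+6.163e-05  f'(a)=-1.075e+00  a ← 14.654495 − (+6.163e-05/-1.075e+00) = 14.654553
iter 4: u=1.125009  f(a)=+3.912e-10  f'(a)=-1.075e+00  a ← 14.654553 − (+3.912e-10/-1.075e+00) = 14.654553
iter 5: u=1.125009  f(a)=+0.000e+00  f'(a)=-1.075e+00  a ← 14.654553 − (+0.000e+00/-1.075e+00) = 14.654553
converged: |Δa| < 1e-12 after 5 iterations
sag = a·(cosh(S/(2a)) − 1) = 14.654553·(cosh(1.125009) − 1) = 10.294042
T_max/T_min = cosh(S/(2a)) = 1.702447

a=14.655 sag=10.294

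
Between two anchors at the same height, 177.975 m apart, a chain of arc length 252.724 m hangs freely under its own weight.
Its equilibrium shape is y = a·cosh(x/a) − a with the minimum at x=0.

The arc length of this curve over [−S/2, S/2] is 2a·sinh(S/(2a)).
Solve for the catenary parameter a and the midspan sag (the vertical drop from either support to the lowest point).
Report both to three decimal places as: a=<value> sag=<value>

a=59.295 sag=80.288

seed: a₀ = √(S³/(24(L−S))) = √(177.975³/(24·74.749)) = 56.057043
iter 1: u=1.587445  f(a)=+1.000e+01  f'(a)=-3.402e+00  a ← 56.057043 − (+1.000e+01/-3.402e+00) = 58.997275
iter 2: u=1.508332  f(a)=+8.409e-01  f'(a)=-2.852e+00  a ← 58.997275 − (+8.409e-01/-2.852e+00) = 59.292108
iter 3: u=1.500832  f(a)=+7.148e-03  f'(a)=-2.804e+00  a ← 59.292108 − (+7.148e-03/-2.804e+00) = 59.294657
iter 4: u=1.500768  f(a)=+5.261e-07  f'(a)=-2.804e+00  a ← 59.294657 − (+5.261e-07/-2.804e+00) = 59.294658
iter 5: u=1.500768  f(a)=+0.000e+00  f'(a)=-2.804e+00  a ← 59.294658 − (+0.000e+00/-2.804e+00) = 59.294658
converged: |Δa| < 1e-12 after 5 iterations
sag = a·(cosh(S/(2a)) − 1) = 59.294658·(cosh(1.500768) − 1) = 80.287617
T_max/T_min = cosh(S/(2a)) = 2.354045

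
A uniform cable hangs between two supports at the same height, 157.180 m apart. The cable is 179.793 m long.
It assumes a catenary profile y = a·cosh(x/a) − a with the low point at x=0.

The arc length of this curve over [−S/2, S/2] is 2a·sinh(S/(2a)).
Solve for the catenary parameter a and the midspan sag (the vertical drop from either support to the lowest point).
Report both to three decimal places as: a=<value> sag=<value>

seed: a₀ = √(S³/(24(L−S))) = √(157.180³/(24·22.613)) = 84.588479
iter 1: u=0.929086  f(a)=+9.963e-01  f'(a)=-5.823e-01  a ← 84.588479 − (+9.963e-01/-5.823e-01) = 86.299545
iter 2: u=0.910665  f(a)=+3.103e-02  f'(a)=-5.465e-01  a ← 86.299545 − (+3.103e-02/-5.465e-01) = 86.356329
iter 3: u=0.910066  f(a)=+3.225e-05  f'(a)=-5.454e-01  a ← 86.356329 − (+3.225e-05/-5.454e-01) = 86.356388
iter 4: u=0.910066  f(a)=+3.493e-11  f'(a)=-5.454e-01  a ← 86.356388 − (+3.493e-11/-5.454e-01) = 86.356388
converged: |Δa| < 1e-12 after 4 iterations
sag = a·(cosh(S/(2a)) − 1) = 86.356388·(cosh(0.910066) − 1) = 38.298361
T_max/T_min = cosh(S/(2a)) = 1.443492

a=86.356 sag=38.298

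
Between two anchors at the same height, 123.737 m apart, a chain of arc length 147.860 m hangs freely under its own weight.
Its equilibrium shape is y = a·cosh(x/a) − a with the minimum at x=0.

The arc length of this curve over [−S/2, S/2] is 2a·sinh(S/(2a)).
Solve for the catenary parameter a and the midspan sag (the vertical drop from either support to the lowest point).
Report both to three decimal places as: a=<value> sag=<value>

a=58.807 sag=35.659

seed: a₀ = √(S³/(24(L−S))) = √(123.737³/(24·24.123)) = 57.204223
iter 1: u=1.081537  f(a)=+1.451e+00  f'(a)=-9.463e-01  a ← 57.204223 − (+1.451e+00/-9.463e-01) = 58.737408
iter 2: u=1.053307  f(a)=+6.037e-02  f'(a)=-8.690e-01  a ← 58.737408 − (+6.037e-02/-8.690e-01) = 58.806882
iter 3: u=1.052062  f(a)=+1.146e-04  f'(a)=-8.657e-01  a ← 58.806882 − (+1.146e-04/-8.657e-01) = 58.807015
iter 4: u=1.052060  f(a)=+4.146e-10  f'(a)=-8.657e-01  a ← 58.807015 − (+4.146e-10/-8.657e-01) = 58.807015
iter 5: u=1.052060  f(a)=+0.000e+00  f'(a)=-8.657e-01  a ← 58.807015 − (+0.000e+00/-8.657e-01) = 58.807015
converged: |Δa| < 1e-12 after 5 iterations
sag = a·(cosh(S/(2a)) − 1) = 58.807015·(cosh(1.052060) − 1) = 35.659434
T_max/T_min = cosh(S/(2a)) = 1.606381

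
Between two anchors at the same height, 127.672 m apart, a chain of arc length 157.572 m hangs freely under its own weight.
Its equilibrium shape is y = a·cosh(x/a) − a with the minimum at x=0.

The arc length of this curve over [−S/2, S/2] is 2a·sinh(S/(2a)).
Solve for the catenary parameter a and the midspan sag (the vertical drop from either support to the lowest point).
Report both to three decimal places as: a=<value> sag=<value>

a=55.650 sag=40.808

seed: a₀ = √(S³/(24(L−S))) = √(127.672³/(24·29.900)) = 53.852055
iter 1: u=1.185396  f(a)=+2.172e+00  f'(a)=-1.275e+00  a ← 53.852055 − (+2.172e+00/-1.275e+00) = 55.556527
iter 2: u=1.149028  f(a)=+1.074e-01  f'(a)=-1.151e+00  a ← 55.556527 − (+1.074e-01/-1.151e+00) = 55.649814
iter 3: u=1.147102  f(a)=+2.928e-04  f'(a)=-1.145e+00  a ← 55.649814 − (+2.928e-04/-1.145e+00) = 55.650069
iter 4: u=1.147097  f(a)=+2.188e-09  f'(a)=-1.145e+00  a ← 55.650069 − (+2.188e-09/-1.145e+00) = 55.650069
iter 5: u=1.147097  f(a)=+2.842e-14  f'(a)=-1.145e+00  a ← 55.650069 − (+2.842e-14/-1.145e+00) = 55.650069
converged: |Δa| < 1e-12 after 5 iterations
sag = a·(cosh(S/(2a)) − 1) = 55.650069·(cosh(1.147097) − 1) = 40.808025
T_max/T_min = cosh(S/(2a)) = 1.733297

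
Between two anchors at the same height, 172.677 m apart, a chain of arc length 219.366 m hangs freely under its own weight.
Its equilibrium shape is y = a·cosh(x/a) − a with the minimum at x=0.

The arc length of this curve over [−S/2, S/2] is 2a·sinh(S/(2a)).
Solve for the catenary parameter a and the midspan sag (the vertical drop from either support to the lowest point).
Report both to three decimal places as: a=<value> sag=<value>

a=70.380 sag=59.942

seed: a₀ = √(S³/(24(L−S))) = √(172.677³/(24·46.689)) = 67.785817
iter 1: u=1.273696  f(a)=+3.937e+00  f'(a)=-1.614e+00  a ← 67.785817 − (+3.937e+00/-1.614e+00) = 70.224423
iter 2: u=1.229465  f(a)=+2.224e-01  f'(a)=-1.437e+00  a ← 70.224423 − (+2.224e-01/-1.437e+00) = 70.379241
iter 3: u=1.226761  f(a)=+8.040e-04  f'(a)=-1.426e+00  a ← 70.379241 − (+8.040e-04/-1.426e+00) = 70.379804
iter 4: u=1.226751  f(a)=+1.059e-08  f'(a)=-1.426e+00  a ← 70.379804 − (+1.059e-08/-1.426e+00) = 70.379804
iter 5: u=1.226751  f(a)=+2.842e-14  f'(a)=-1.426e+00  a ← 70.379804 − (+2.842e-14/-1.426e+00) = 70.379804
converged: |Δa| < 1e-12 after 5 iterations
sag = a·(cosh(S/(2a)) − 1) = 70.379804·(cosh(1.226751) − 1) = 59.941634
T_max/T_min = cosh(S/(2a)) = 1.851688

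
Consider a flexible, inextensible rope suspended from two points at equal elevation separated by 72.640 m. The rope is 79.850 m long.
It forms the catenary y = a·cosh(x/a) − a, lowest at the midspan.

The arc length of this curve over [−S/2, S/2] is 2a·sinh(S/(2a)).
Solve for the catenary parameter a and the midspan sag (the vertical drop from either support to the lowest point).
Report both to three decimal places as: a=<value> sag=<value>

a=47.749 sag=14.492

seed: a₀ = √(S³/(24(L−S))) = √(72.640³/(24·7.210)) = 47.064180
iter 1: u=0.771712  f(a)=+2.178e-01  f'(a)=-3.250e-01  a ← 47.064180 − (+2.178e-01/-3.250e-01) = 47.734156
iter 2: u=0.760881  f(a)=+4.737e-03  f'(a)=-3.110e-01  a ← 47.734156 − (+4.737e-03/-3.110e-01) = 47.749386
iter 3: u=0.760638  f(a)=+2.352e-06  f'(a)=-3.107e-01  a ← 47.749386 − (+2.352e-06/-3.107e-01) = 47.749394
iter 4: u=0.760638  f(a)=+5.542e-13  f'(a)=-3.107e-01  a ← 47.749394 − (+5.542e-13/-3.107e-01) = 47.749394
converged: |Δa| < 1e-12 after 4 iterations
sag = a·(cosh(S/(2a)) − 1) = 47.749394·(cosh(0.760638) − 1) = 14.492154
T_max/T_min = cosh(S/(2a)) = 1.303504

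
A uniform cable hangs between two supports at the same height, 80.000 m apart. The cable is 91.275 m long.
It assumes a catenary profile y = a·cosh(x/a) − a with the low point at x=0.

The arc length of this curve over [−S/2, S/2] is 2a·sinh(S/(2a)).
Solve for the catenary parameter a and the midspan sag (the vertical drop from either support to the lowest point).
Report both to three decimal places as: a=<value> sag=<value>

a=44.389 sag=19.275

seed: a₀ = √(S³/(24(L−S))) = √(80.000³/(24·11.275)) = 43.498180
iter 1: u=0.919579  f(a)=+4.864e-01  f'(a)=-5.636e-01  a ← 43.498180 − (+4.864e-01/-5.636e-01) = 44.361268
iter 2: u=0.901687  f(a)=+1.485e-02  f'(a)=-5.296e-01  a ← 44.361268 − (+1.485e-02/-5.296e-01) = 44.389315
iter 3: u=0.901118  f(a)=+1.482e-05  f'(a)=-5.286e-01  a ← 44.389315 − (+1.482e-05/-5.286e-01) = 44.389343
iter 4: u=0.901117  f(a)=+1.478e-11  f'(a)=-5.286e-01  a ← 44.389343 − (+1.478e-11/-5.286e-01) = 44.389343
converged: |Δa| < 1e-12 after 4 iterations
sag = a·(cosh(S/(2a)) − 1) = 44.389343·(cosh(0.901117) − 1) = 19.275366
T_max/T_min = cosh(S/(2a)) = 1.434234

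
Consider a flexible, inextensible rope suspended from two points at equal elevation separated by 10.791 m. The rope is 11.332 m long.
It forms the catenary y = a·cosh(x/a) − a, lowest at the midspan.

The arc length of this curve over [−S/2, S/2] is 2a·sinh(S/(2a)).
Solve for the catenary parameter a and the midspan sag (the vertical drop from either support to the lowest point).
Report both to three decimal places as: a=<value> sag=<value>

seed: a₀ = √(S³/(24(L−S))) = √(10.791³/(24·0.541)) = 9.837580
iter 1: u=0.548458  f(a)=+8.195e-03  f'(a)=-1.133e-01  a ← 9.837580 − (+8.195e-03/-1.133e-01) = 9.909894
iter 2: u=0.544456  f(a)=+9.124e-05  f'(a)=-1.108e-01  a ← 9.909894 − (+9.124e-05/-1.108e-01) = 9.910717
iter 3: u=0.544411  f(a)=+1.159e-08  f'(a)=-1.108e-01  a ← 9.910717 − (+1.159e-08/-1.108e-01) = 9.910717
iter 4: u=0.544411  f(a)=+5.329e-15  f'(a)=-1.108e-01  a ← 9.910717 − (+5.329e-15/-1.108e-01) = 9.910717
converged: |Δa| < 1e-12 after 4 iterations
sag = a·(cosh(S/(2a)) − 1) = 9.910717·(cosh(0.544411) − 1) = 1.505319
T_max/T_min = cosh(S/(2a)) = 1.151888

a=9.911 sag=1.505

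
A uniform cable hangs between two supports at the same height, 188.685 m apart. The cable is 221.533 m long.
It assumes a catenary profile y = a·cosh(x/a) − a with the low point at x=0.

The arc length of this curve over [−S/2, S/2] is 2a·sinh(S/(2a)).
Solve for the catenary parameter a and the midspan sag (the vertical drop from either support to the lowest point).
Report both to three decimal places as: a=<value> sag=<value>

a=94.629 sag=51.055

seed: a₀ = √(S³/(24(L−S))) = √(188.685³/(24·32.848)) = 92.309410
iter 1: u=1.022025  f(a)=+1.759e+00  f'(a)=-7.889e-01  a ← 92.309410 − (+1.759e+00/-7.889e-01) = 94.539000
iter 2: u=0.997921  f(a)=+6.574e-02  f'(a)=-7.309e-01  a ← 94.539000 − (+6.574e-02/-7.309e-01) = 94.628946
iter 3: u=0.996973  f(a)=+9.974e-05  f'(a)=-7.287e-01  a ← 94.628946 − (+9.974e-05/-7.287e-01) = 94.629083
iter 4: u=0.996972  f(a)=+2.304e-10  f'(a)=-7.287e-01  a ← 94.629083 − (+2.304e-10/-7.287e-01) = 94.629083
iter 5: u=0.996972  f(a)=+5.684e-14  f'(a)=-7.287e-01  a ← 94.629083 − (+5.684e-14/-7.287e-01) = 94.629083
converged: |Δa| < 1e-12 after 5 iterations
sag = a·(cosh(S/(2a)) − 1) = 94.629083·(cosh(0.996972) − 1) = 51.055099
T_max/T_min = cosh(S/(2a)) = 1.539529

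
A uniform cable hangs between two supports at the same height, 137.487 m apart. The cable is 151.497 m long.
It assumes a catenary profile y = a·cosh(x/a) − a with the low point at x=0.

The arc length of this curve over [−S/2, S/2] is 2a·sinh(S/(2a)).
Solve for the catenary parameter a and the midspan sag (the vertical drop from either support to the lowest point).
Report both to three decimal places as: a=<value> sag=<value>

seed: a₀ = √(S³/(24(L−S))) = √(137.487³/(24·14.010)) = 87.915969
iter 1: u=0.781923  f(a)=+4.346e-01  f'(a)=-3.386e-01  a ← 87.915969 − (+4.346e-01/-3.386e-01) = 89.199304
iter 2: u=0.770673  f(a)=+9.698e-03  f'(a)=-3.237e-01  a ← 89.199304 − (+9.698e-03/-3.237e-01) = 89.229268
iter 3: u=0.770414  f(a)=+5.075e-06  f'(a)=-3.233e-01  a ← 89.229268 − (+5.075e-06/-3.233e-01) = 89.229284
iter 4: u=0.770414  f(a)=+1.364e-12  f'(a)=-3.233e-01  a ← 89.229284 − (+1.364e-12/-3.233e-01) = 89.229284
converged: |Δa| < 1e-12 after 4 iterations
sag = a·(cosh(S/(2a)) − 1) = 89.229284·(cosh(0.770414) − 1) = 27.816435
T_max/T_min = cosh(S/(2a)) = 1.311741

a=89.229 sag=27.816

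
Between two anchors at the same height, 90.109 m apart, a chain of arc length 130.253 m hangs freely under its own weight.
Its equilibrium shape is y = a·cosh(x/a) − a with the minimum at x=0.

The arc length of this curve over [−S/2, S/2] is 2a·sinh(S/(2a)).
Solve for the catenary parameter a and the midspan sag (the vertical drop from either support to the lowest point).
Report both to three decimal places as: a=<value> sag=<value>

seed: a₀ = √(S³/(24(L−S))) = √(90.109³/(24·40.144)) = 27.557278
iter 1: u=1.634940  f(a)=+5.720e+00  f'(a)=-3.770e+00  a ← 27.557278 − (+5.720e+00/-3.770e+00) = 29.074286
iter 2: u=1.549634  f(a)=+5.063e-01  f'(a)=-3.130e+00  a ← 29.074286 − (+5.063e-01/-3.130e+00) = 29.236037
iter 3: u=1.541060  f(a)=+4.817e-03  f'(a)=-3.071e+00  a ← 29.236037 − (+4.817e-03/-3.071e+00) = 29.237605
iter 4: u=1.540978  f(a)=+4.453e-07  f'(a)=-3.070e+00  a ← 29.237605 − (+4.453e-07/-3.070e+00) = 29.237606
iter 5: u=1.540978  f(a)=+0.000e+00  f'(a)=-3.070e+00  a ← 29.237606 − (+0.000e+00/-3.070e+00) = 29.237606
converged: |Δa| < 1e-12 after 5 iterations
sag = a·(cosh(S/(2a)) − 1) = 29.237606·(cosh(1.540978) − 1) = 42.150759
T_max/T_min = cosh(S/(2a)) = 2.441662

a=29.238 sag=42.151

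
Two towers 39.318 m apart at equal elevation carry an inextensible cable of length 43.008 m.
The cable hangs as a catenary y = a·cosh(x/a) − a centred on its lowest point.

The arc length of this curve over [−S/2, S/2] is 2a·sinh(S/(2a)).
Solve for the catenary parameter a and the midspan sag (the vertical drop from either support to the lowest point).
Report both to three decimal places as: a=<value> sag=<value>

seed: a₀ = √(S³/(24(L−S))) = √(39.318³/(24·3.690)) = 26.198011
iter 1: u=0.750400  f(a)=+1.053e-01  f'(a)=-2.979e-01  a ← 26.198011 − (+1.053e-01/-2.979e-01) = 26.551489
iter 2: u=0.740410  f(a)=+2.169e-03  f'(a)=-2.857e-01  a ← 26.551489 − (+2.169e-03/-2.857e-01) = 26.559080
iter 3: u=0.740199  f(a)=+9.633e-07  f'(a)=-2.855e-01  a ← 26.559080 − (+9.633e-07/-2.855e-01) = 26.559083
iter 4: u=0.740199  f(a)=+1.918e-13  f'(a)=-2.855e-01  a ← 26.559083 − (+1.918e-13/-2.855e-01) = 26.559083
converged: |Δa| < 1e-12 after 4 iterations
sag = a·(cosh(S/(2a)) − 1) = 26.559083·(cosh(0.740199) − 1) = 7.614107
T_max/T_min = cosh(S/(2a)) = 1.286686

a=26.559 sag=7.614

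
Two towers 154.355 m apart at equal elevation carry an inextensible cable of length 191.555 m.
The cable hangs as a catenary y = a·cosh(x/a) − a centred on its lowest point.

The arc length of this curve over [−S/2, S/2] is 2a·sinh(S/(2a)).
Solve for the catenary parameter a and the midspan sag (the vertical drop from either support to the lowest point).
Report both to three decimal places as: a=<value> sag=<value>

a=66.383 sag=50.151

seed: a₀ = √(S³/(24(L−S))) = √(154.355³/(24·37.200)) = 64.180628
iter 1: u=1.202505  f(a)=+2.784e+00  f'(a)=-1.336e+00  a ← 64.180628 − (+2.784e+00/-1.336e+00) = 66.264912
iter 2: u=1.164681  f(a)=+1.414e-01  f'(a)=-1.203e+00  a ← 66.264912 − (+1.414e-01/-1.203e+00) = 66.382409
iter 3: u=1.162620  f(a)=+4.077e-04  f'(a)=-1.196e+00  a ← 66.382409 − (+4.077e-04/-1.196e+00) = 66.382750
iter 4: u=1.162614  f(a)=+3.412e-09  f'(a)=-1.196e+00  a ← 66.382750 − (+3.412e-09/-1.196e+00) = 66.382750
iter 5: u=1.162614  f(a)=-2.842e-14  f'(a)=-1.196e+00  a ← 66.382750 − (-2.842e-14/-1.196e+00) = 66.382750
converged: |Δa| < 1e-12 after 5 iterations
sag = a·(cosh(S/(2a)) − 1) = 66.382750·(cosh(1.162614) − 1) = 50.150503
T_max/T_min = cosh(S/(2a)) = 1.755475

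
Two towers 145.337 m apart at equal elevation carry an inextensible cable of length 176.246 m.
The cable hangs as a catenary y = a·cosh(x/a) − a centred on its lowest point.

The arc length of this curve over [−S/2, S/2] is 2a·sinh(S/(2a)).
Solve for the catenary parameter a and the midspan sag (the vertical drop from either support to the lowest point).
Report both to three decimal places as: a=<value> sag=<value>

a=66.289 sag=43.983

seed: a₀ = √(S³/(24(L−S))) = √(145.337³/(24·30.909)) = 64.330391
iter 1: u=1.129614  f(a)=+2.033e+00  f'(a)=-1.089e+00  a ← 64.330391 − (+2.033e+00/-1.089e+00) = 66.196772
iter 2: u=1.097765  f(a)=+9.183e-02  f'(a)=-9.929e-01  a ← 66.196772 − (+9.183e-02/-9.929e-01) = 66.289261
iter 3: u=1.096233  f(a)=+2.070e-04  f'(a)=-9.884e-01  a ← 66.289261 − (+2.070e-04/-9.884e-01) = 66.289470
iter 4: u=1.096230  f(a)=+1.057e-09  f'(a)=-9.884e-01  a ← 66.289470 − (+1.057e-09/-9.884e-01) = 66.289470
iter 5: u=1.096230  f(a)=-2.842e-14  f'(a)=-9.884e-01  a ← 66.289470 − (-2.842e-14/-9.884e-01) = 66.289470
converged: |Δa| < 1e-12 after 5 iterations
sag = a·(cosh(S/(2a)) − 1) = 66.289470·(cosh(1.096230) − 1) = 43.982725
T_max/T_min = cosh(S/(2a)) = 1.663495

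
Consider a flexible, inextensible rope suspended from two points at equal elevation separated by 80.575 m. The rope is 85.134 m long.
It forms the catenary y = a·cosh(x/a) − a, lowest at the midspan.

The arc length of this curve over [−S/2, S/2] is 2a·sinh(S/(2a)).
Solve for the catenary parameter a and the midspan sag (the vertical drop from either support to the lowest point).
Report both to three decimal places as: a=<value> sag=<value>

a=69.724 sag=11.967

seed: a₀ = √(S³/(24(L−S))) = √(80.575³/(24·4.559)) = 69.144884
iter 1: u=0.582653  f(a)=+7.801e-02  f'(a)=-1.364e-01  a ← 69.144884 − (+7.801e-02/-1.364e-01) = 69.716838
iter 2: u=0.577873  f(a)=+9.786e-04  f'(a)=-1.330e-01  a ← 69.716838 − (+9.786e-04/-1.330e-01) = 69.724195
iter 3: u=0.577812  f(a)=+1.583e-07  f'(a)=-1.330e-01  a ← 69.724195 − (+1.583e-07/-1.330e-01) = 69.724197
iter 4: u=0.577812  f(a)=+0.000e+00  f'(a)=-1.330e-01  a ← 69.724197 − (+0.000e+00/-1.330e-01) = 69.724197
converged: |Δa| < 1e-12 after 4 iterations
sag = a·(cosh(S/(2a)) − 1) = 69.724197·(cosh(0.577812) − 1) = 11.966764
T_max/T_min = cosh(S/(2a)) = 1.171630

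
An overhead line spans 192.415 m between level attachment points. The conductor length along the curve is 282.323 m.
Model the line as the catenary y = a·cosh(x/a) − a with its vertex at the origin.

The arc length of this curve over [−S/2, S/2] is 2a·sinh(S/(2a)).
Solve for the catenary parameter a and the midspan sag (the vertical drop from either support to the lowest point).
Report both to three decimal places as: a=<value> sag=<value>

a=61.119 sag=92.706

seed: a₀ = √(S³/(24(L−S))) = √(192.415³/(24·89.908)) = 57.458409
iter 1: u=1.674385  f(a)=+1.348e+01  f'(a)=-4.099e+00  a ← 57.458409 − (+1.348e+01/-4.099e+00) = 60.746190
iter 2: u=1.583762  f(a)=+1.243e+00  f'(a)=-3.375e+00  a ← 60.746190 − (+1.243e+00/-3.375e+00) = 61.114600
iter 3: u=1.574215  f(a)=+1.296e-02  f'(a)=-3.305e+00  a ← 61.114600 − (+1.296e-02/-3.305e+00) = 61.118521
iter 4: u=1.574114  f(a)=+1.439e-06  f'(a)=-3.304e+00  a ← 61.118521 − (+1.439e-06/-3.304e+00) = 61.118521
iter 5: u=1.574114  f(a)=+0.000e+00  f'(a)=-3.304e+00  a ← 61.118521 − (+0.000e+00/-3.304e+00) = 61.118521
converged: |Δa| < 1e-12 after 5 iterations
sag = a·(cosh(S/(2a)) − 1) = 61.118521·(cosh(1.574114) − 1) = 92.706193
T_max/T_min = cosh(S/(2a)) = 2.516827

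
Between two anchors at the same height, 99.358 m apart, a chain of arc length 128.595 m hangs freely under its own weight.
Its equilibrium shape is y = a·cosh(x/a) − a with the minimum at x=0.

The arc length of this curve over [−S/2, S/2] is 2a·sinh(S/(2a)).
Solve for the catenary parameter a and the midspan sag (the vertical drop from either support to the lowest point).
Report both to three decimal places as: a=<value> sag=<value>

seed: a₀ = √(S³/(24(L−S))) = √(99.358³/(24·29.237)) = 37.388000
iter 1: u=1.328742  f(a)=+2.692e+00  f'(a)=-1.858e+00  a ← 37.388000 − (+2.692e+00/-1.858e+00) = 38.836888
iter 2: u=1.279170  f(a)=+1.644e-01  f'(a)=-1.637e+00  a ← 38.836888 − (+1.644e-01/-1.637e+00) = 38.937291
iter 3: u=1.275872  f(a)=+7.013e-04  f'(a)=-1.624e+00  a ← 38.937291 − (+7.013e-04/-1.624e+00) = 38.937723
iter 4: u=1.275858  f(a)=+1.288e-08  f'(a)=-1.623e+00  a ← 38.937723 − (+1.288e-08/-1.623e+00) = 38.937723
iter 5: u=1.275858  f(a)=+0.000e+00  f'(a)=-1.623e+00  a ← 38.937723 − (+0.000e+00/-1.623e+00) = 38.937723
converged: |Δa| < 1e-12 after 5 iterations
sag = a·(cosh(S/(2a)) − 1) = 38.937723·(cosh(1.275858) − 1) = 36.230853
T_max/T_min = cosh(S/(2a)) = 1.930482

a=38.938 sag=36.231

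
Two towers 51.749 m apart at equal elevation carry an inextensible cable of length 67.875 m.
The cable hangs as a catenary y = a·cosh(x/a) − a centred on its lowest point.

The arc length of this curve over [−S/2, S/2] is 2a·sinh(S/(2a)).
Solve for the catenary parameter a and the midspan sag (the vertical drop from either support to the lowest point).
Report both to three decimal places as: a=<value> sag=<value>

a=19.751 sag=19.516

seed: a₀ = √(S³/(24(L−S))) = √(51.749³/(24·16.126)) = 18.922739
iter 1: u=1.367376  f(a)=+1.576e+00  f'(a)=-2.045e+00  a ← 18.922739 − (+1.576e+00/-2.045e+00) = 19.693571
iter 2: u=1.313855  f(a)=+1.014e-01  f'(a)=-1.790e+00  a ← 19.693571 − (+1.014e-01/-1.790e+00) = 19.750256
iter 3: u=1.310084  f(a)=+4.840e-04  f'(a)=-1.773e+00  a ← 19.750256 − (+4.840e-04/-1.773e+00) = 19.750529
iter 4: u=1.310066  f(a)=+1.113e-08  f'(a)=-1.772e+00  a ← 19.750529 − (+1.113e-08/-1.772e+00) = 19.750529
iter 5: u=1.310066  f(a)=-1.421e-14  f'(a)=-1.772e+00  a ← 19.750529 − (-1.421e-14/-1.772e+00) = 19.750529
converged: |Δa| < 1e-12 after 5 iterations
sag = a·(cosh(S/(2a)) − 1) = 19.750529·(cosh(1.310066) − 1) = 19.515707
T_max/T_min = cosh(S/(2a)) = 1.988111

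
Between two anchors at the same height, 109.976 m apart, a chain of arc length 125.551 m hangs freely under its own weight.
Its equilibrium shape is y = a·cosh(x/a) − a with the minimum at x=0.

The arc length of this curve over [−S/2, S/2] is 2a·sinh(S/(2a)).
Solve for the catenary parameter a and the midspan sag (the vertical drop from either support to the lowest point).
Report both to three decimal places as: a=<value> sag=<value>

seed: a₀ = √(S³/(24(L−S))) = √(109.976³/(24·15.575)) = 59.652305
iter 1: u=0.921808  f(a)=+6.753e-01  f'(a)=-5.679e-01  a ← 59.652305 − (+6.753e-01/-5.679e-01) = 60.841310
iter 2: u=0.903794  f(a)=+2.072e-02  f'(a)=-5.336e-01  a ← 60.841310 − (+2.072e-02/-5.336e-01) = 60.880139
iter 3: u=0.903217  f(a)=+2.087e-05  f'(a)=-5.325e-01  a ← 60.880139 − (+2.087e-05/-5.325e-01) = 60.880179
iter 4: u=0.903217  f(a)=+2.125e-11  f'(a)=-5.325e-01  a ← 60.880179 − (+2.125e-11/-5.325e-01) = 60.880179
converged: |Δa| < 1e-12 after 4 iterations
sag = a·(cosh(S/(2a)) − 1) = 60.880179·(cosh(0.903217) − 1) = 26.567861
T_max/T_min = cosh(S/(2a)) = 1.436396

a=60.880 sag=26.568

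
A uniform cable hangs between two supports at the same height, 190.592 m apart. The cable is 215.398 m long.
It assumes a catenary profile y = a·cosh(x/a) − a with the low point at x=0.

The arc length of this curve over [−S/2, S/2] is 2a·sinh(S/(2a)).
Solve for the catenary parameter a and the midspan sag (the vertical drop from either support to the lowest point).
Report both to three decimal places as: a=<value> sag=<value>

seed: a₀ = √(S³/(24(L−S))) = √(190.592³/(24·24.806)) = 107.838294
iter 1: u=0.883694  f(a)=+9.868e-01  f'(a)=-4.970e-01  a ← 107.838294 − (+9.868e-01/-4.970e-01) = 109.823744
iter 2: u=0.867718  f(a)=+2.791e-02  f'(a)=-4.692e-01  a ← 109.823744 − (+2.791e-02/-4.692e-01) = 109.883225
iter 3: u=0.867248  f(a)=+2.377e-05  f'(a)=-4.684e-01  a ← 109.883225 − (+2.377e-05/-4.684e-01) = 109.883276
iter 4: u=0.867248  f(a)=+1.728e-11  f'(a)=-4.684e-01  a ← 109.883276 − (+1.728e-11/-4.684e-01) = 109.883276
converged: |Δa| < 1e-12 after 4 iterations
sag = a·(cosh(S/(2a)) − 1) = 109.883276·(cosh(0.867248) − 1) = 43.978379
T_max/T_min = cosh(S/(2a)) = 1.400228

a=109.883 sag=43.978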